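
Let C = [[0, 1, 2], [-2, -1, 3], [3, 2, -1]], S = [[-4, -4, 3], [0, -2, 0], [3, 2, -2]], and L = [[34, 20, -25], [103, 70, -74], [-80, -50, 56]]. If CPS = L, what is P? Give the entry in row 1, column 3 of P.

Isolating P: multiply by C⁻¹ from the left and S⁻¹ from the right, so P = C⁻¹LS⁻¹.
det C = 5; the adjugate gives C⁻¹ = [[-1, 1, 1], [7/5, -6/5, -4/5], [-1/5, 3/5, 2/5]].
det S = 2, so S⁻¹ = [[2, -1, 3], [0, -1/2, 0], [3, -2, 4]].
C⁻¹L = [[-11, 0, 7], [-12, -16, 9], [23, 18, -17]].
P = (C⁻¹L)S⁻¹ = [[-1, -3, -5], [3, 2, 0], [-5, 2, 1]].

-5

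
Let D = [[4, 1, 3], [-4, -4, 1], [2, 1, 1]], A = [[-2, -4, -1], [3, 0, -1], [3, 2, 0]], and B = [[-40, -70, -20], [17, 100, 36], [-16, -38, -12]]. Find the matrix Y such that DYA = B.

Y = [[5, 3, -4], [0, 0, 3], [-5, 1, -4]]

Y = D⁻¹BA⁻¹ (apply D⁻¹ on the left and A⁻¹ on the right).
det D = -2, so D⁻¹ = [[5/2, -1, -13/2], [-3, 1, 8], [-2, 1, 6]].
det A = 2; the adjugate gives A⁻¹ = [[1, -1, 2], [-3/2, 3/2, -5/2], [3, -4, 6]].
D⁻¹B = [[-13, -28, -8], [9, 6, 0], [1, 12, 4]].
Y = (D⁻¹B)A⁻¹ = [[5, 3, -4], [0, 0, 3], [-5, 1, -4]].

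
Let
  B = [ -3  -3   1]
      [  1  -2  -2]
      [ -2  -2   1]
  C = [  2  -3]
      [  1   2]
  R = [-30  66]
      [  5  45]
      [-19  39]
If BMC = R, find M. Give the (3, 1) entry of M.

Isolating M: multiply by B⁻¹ from the left and C⁻¹ from the right, so M = B⁻¹RC⁻¹.
det B = 3; the adjugate gives B⁻¹ = [[-2, 1/3, 8/3], [1, -1/3, -5/3], [-2, 0, 3]].
det C = 7; the adjugate gives C⁻¹ = [[2/7, 3/7], [-1/7, 2/7]].
B⁻¹R = [[11, -13], [0, -14], [3, -15]].
M = (B⁻¹R)C⁻¹ = [[5, 1], [2, -4], [3, -3]].

3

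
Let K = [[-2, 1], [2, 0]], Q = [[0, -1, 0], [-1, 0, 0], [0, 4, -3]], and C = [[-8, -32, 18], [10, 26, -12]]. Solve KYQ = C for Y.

Y = [[-5, -5, 2], [-2, -2, -2]]

Isolating Y: multiply by K⁻¹ from the left and Q⁻¹ from the right, so Y = K⁻¹CQ⁻¹.
det K = -2; the adjugate gives K⁻¹ = [[0, 1/2], [1, 1]].
Q has determinant 3; Q⁻¹ = [[0, -1, 0], [-1, 0, 0], [-4/3, 0, -1/3]].
K⁻¹C = [[5, 13, -6], [2, -6, 6]].
Y = (K⁻¹C)Q⁻¹ = [[-5, -5, 2], [-2, -2, -2]].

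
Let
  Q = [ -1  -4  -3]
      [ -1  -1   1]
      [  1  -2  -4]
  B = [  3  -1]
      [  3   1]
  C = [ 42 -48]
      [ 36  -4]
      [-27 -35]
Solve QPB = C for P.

P = [[-5, -4], [-5, 3], [-2, 3]]

Isolating P: multiply by Q⁻¹ from the left and B⁻¹ from the right, so P = Q⁻¹CB⁻¹.
det Q = -3, so Q⁻¹ = [[-2, 10/3, 7/3], [1, -7/3, -4/3], [-1, 2, 1]].
B has determinant 6; B⁻¹ = [[1/6, 1/6], [-1/2, 1/2]].
Q⁻¹C = [[-27, 1], [-6, 8], [3, 5]].
P = (Q⁻¹C)B⁻¹ = [[-5, -4], [-5, 3], [-2, 3]].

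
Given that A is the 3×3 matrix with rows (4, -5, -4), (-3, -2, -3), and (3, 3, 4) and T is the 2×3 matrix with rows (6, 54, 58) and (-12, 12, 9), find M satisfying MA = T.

M = [[-6, -6, 4], [-3, -3, -3]]

Since A sits to the right of M, M = TA⁻¹.
A has determinant 1; A⁻¹ = [[1, 8, 7], [3, 28, 24], [-3, -27, -23]].
M = TA⁻¹ = [[6, 54, 58], [-12, 12, 9]] · [[1, 8, 7], [3, 28, 24], [-3, -27, -23]] = [[-6, -6, 4], [-3, -3, -3]].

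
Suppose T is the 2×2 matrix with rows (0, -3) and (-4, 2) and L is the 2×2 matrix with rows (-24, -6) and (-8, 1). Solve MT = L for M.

Since T sits to the right of M, M = LT⁻¹.
T has determinant -12; T⁻¹ = [[-1/6, -1/4], [-1/3, 0]].
M = LT⁻¹ = [[-24, -6], [-8, 1]] · [[-1/6, -1/4], [-1/3, 0]] = [[6, 6], [1, 2]].

M = [[6, 6], [1, 2]]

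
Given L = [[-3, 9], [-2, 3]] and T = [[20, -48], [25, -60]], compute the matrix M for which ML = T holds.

L is on the right of M, so right-multiply by L⁻¹: M = TL⁻¹.
det L = 9, so L⁻¹ = [[1/3, -1], [2/9, -1/3]].
M = TL⁻¹ = [[20, -48], [25, -60]] · [[1/3, -1], [2/9, -1/3]] = [[-4, -4], [-5, -5]].

M = [[-4, -4], [-5, -5]]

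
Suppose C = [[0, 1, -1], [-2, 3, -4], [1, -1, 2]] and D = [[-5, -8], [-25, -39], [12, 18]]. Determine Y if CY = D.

Since C multiplies Y on the left, Y = C⁻¹D.
det C = 1, so C⁻¹ = [[2, -1, -1], [0, 1, 2], [-1, 1, 2]].
Y = C⁻¹D = [[2, -1, -1], [0, 1, 2], [-1, 1, 2]] · [[-5, -8], [-25, -39], [12, 18]] = [[3, 5], [-1, -3], [4, 5]].

Y = [[3, 5], [-1, -3], [4, 5]]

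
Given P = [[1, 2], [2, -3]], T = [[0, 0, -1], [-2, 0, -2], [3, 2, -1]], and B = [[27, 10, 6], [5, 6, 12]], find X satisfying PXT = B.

X = [[-5, -2, 3], [3, -2, 1]]

Isolating X: multiply by P⁻¹ from the left and T⁻¹ from the right, so X = P⁻¹BT⁻¹.
det P = -7; the adjugate gives P⁻¹ = [[3/7, 2/7], [2/7, -1/7]].
T has determinant 4; T⁻¹ = [[1, -1/2, 0], [-2, 3/4, 1/2], [-1, 0, 0]].
P⁻¹B = [[13, 6, 6], [7, 2, 0]].
X = (P⁻¹B)T⁻¹ = [[-5, -2, 3], [3, -2, 1]].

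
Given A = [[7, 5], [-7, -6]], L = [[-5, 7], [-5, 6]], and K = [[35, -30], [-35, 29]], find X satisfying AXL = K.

X = [[1, -2], [1, -1]]

X = A⁻¹KL⁻¹ (apply A⁻¹ on the left and L⁻¹ on the right).
A has determinant -7; A⁻¹ = [[6/7, 5/7], [-1, -1]].
L has determinant 5; L⁻¹ = [[6/5, -7/5], [1, -1]].
A⁻¹K = [[5, -5], [0, 1]].
X = (A⁻¹K)L⁻¹ = [[1, -2], [1, -1]].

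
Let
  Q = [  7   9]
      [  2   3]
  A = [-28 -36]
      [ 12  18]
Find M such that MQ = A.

Since Q sits to the right of M, M = AQ⁻¹.
Q has determinant 3; Q⁻¹ = [[1, -3], [-2/3, 7/3]].
M = AQ⁻¹ = [[-28, -36], [12, 18]] · [[1, -3], [-2/3, 7/3]] = [[-4, 0], [0, 6]].

M = [[-4, 0], [0, 6]]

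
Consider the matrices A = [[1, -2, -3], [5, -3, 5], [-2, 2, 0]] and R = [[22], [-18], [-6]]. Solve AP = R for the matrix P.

P = [[-1], [-4], [-5]]

A is on the left of P, so left-multiply by A⁻¹: P = A⁻¹R.
det A = -2; the adjugate gives A⁻¹ = [[5, 3, 19/2], [5, 3, 10], [-2, -1, -7/2]].
P = A⁻¹R = [[5, 3, 19/2], [5, 3, 10], [-2, -1, -7/2]] · [[22], [-18], [-6]] = [[-1], [-4], [-5]].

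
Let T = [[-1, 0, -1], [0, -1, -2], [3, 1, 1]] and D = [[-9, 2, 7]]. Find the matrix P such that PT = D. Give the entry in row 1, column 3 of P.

-3

Right-multiplying both sides by T⁻¹ gives P = DT⁻¹.
T has determinant -4; T⁻¹ = [[-1/4, 1/4, 1/4], [3/2, -1/2, 1/2], [-3/4, -1/4, -1/4]].
P = DT⁻¹ = [[-9, 2, 7]] · [[-1/4, 1/4, 1/4], [3/2, -1/2, 1/2], [-3/4, -1/4, -1/4]] = [[0, -5, -3]].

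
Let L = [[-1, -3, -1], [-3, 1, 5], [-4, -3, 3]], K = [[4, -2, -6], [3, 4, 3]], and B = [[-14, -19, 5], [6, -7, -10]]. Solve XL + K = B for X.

X = [[3, 1, 3], [3, -2, 0]]

XL = B − K = [[-18, -17, 11], [3, -11, -13]].
Right-multiplying both sides by L⁻¹ gives X = (B − K)L⁻¹.
L has determinant 2; L⁻¹ = [[9, 6, -7], [-11/2, -7/2, 4], [13/2, 9/2, -5]].
X = (B − K)L⁻¹ = [[3, 1, 3], [3, -2, 0]].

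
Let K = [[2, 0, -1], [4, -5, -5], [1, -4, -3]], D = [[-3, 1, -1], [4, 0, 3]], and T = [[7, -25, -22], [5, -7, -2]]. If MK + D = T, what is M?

MK = T − D = [[10, -26, -21], [1, -7, -5]].
Right-multiplying both sides by K⁻¹ gives M = (T − D)K⁻¹.
det K = 1, so K⁻¹ = [[-5, 4, -5], [7, -5, 6], [-11, 8, -10]].
M = (T − D)K⁻¹ = [[-1, 2, 4], [1, -1, 3]].

M = [[-1, 2, 4], [1, -1, 3]]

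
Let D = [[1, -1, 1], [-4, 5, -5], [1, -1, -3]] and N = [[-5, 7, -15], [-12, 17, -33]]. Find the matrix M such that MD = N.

M = [[1, 2, 2], [4, 5, 4]]

Since D sits to the right of M, M = ND⁻¹.
D has determinant -4; D⁻¹ = [[5, 1, 0], [17/4, 1, -1/4], [1/4, 0, -1/4]].
M = ND⁻¹ = [[-5, 7, -15], [-12, 17, -33]] · [[5, 1, 0], [17/4, 1, -1/4], [1/4, 0, -1/4]] = [[1, 2, 2], [4, 5, 4]].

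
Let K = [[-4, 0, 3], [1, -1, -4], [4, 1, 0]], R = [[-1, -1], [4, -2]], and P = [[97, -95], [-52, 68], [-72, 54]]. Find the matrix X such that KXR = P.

X = [[-4, -5], [4, -1], [5, 4]]

X = K⁻¹PR⁻¹ (apply K⁻¹ on the left and R⁻¹ on the right).
det K = -1, so K⁻¹ = [[-4, -3, -3], [16, 12, 13], [-5, -4, -4]].
det R = 6; the adjugate gives R⁻¹ = [[-1/3, 1/6], [-2/3, -1/6]].
K⁻¹P = [[-16, 14], [-8, -2], [11, -13]].
X = (K⁻¹P)R⁻¹ = [[-4, -5], [4, -1], [5, 4]].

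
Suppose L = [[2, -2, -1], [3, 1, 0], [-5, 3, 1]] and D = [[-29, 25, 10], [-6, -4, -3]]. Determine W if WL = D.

L is on the right of W, so right-multiply by L⁻¹: W = DL⁻¹.
det L = -6, so L⁻¹ = [[-1/6, 1/6, -1/6], [1/2, 1/2, 1/2], [-7/3, -2/3, -4/3]].
W = DL⁻¹ = [[-29, 25, 10], [-6, -4, -3]] · [[-1/6, 1/6, -1/6], [1/2, 1/2, 1/2], [-7/3, -2/3, -4/3]] = [[-6, 1, 4], [6, -1, 3]].

W = [[-6, 1, 4], [6, -1, 3]]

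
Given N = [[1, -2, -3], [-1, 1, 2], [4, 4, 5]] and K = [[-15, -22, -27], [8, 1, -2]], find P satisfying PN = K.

P = [[5, 4, -4], [-1, -5, 1]]

Since N sits to the right of P, P = KN⁻¹.
N has determinant -5; N⁻¹ = [[3/5, 2/5, 1/5], [-13/5, -17/5, -1/5], [8/5, 12/5, 1/5]].
P = KN⁻¹ = [[-15, -22, -27], [8, 1, -2]] · [[3/5, 2/5, 1/5], [-13/5, -17/5, -1/5], [8/5, 12/5, 1/5]] = [[5, 4, -4], [-1, -5, 1]].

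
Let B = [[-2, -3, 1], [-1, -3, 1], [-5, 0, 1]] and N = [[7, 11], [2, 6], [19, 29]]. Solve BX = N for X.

X = [[-5, -5], [-1, 1], [-6, 4]]

Left-multiplying both sides by B⁻¹ gives X = B⁻¹N.
det B = 3; the adjugate gives B⁻¹ = [[-1, 1, 0], [-4/3, 1, 1/3], [-5, 5, 1]].
X = B⁻¹N = [[-1, 1, 0], [-4/3, 1, 1/3], [-5, 5, 1]] · [[7, 11], [2, 6], [19, 29]] = [[-5, -5], [-1, 1], [-6, 4]].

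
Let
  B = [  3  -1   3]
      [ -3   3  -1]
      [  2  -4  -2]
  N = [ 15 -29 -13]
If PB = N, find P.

P = [[-1, -2, 6]]

Since B sits to the right of P, P = NB⁻¹.
det B = -4, so B⁻¹ = [[5/2, 7/2, 2], [2, 3, 3/2], [-3/2, -5/2, -3/2]].
P = NB⁻¹ = [[15, -29, -13]] · [[5/2, 7/2, 2], [2, 3, 3/2], [-3/2, -5/2, -3/2]] = [[-1, -2, 6]].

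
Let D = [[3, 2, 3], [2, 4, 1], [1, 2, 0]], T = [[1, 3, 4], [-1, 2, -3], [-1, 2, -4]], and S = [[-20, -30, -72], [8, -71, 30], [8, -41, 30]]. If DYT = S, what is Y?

Left-multiply by D⁻¹ and right-multiply by T⁻¹: Y = D⁻¹ST⁻¹.
D has determinant -4; D⁻¹ = [[1/2, -3/2, 5/2], [-1/4, 3/4, -3/4], [0, 1, -2]].
det T = -5; the adjugate gives T⁻¹ = [[2/5, -4, 17/5], [1/5, 0, 1/5], [0, 1, -1]].
D⁻¹S = [[-2, -11, -6], [5, -15, 18], [-8, 11, -30]].
Y = (D⁻¹S)T⁻¹ = [[-3, 2, -3], [-1, -2, -4], [-1, 2, 5]].

Y = [[-3, 2, -3], [-1, -2, -4], [-1, 2, 5]]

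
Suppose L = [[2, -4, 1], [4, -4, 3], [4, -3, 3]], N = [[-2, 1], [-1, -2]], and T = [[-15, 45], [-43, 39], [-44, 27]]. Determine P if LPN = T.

P = [[2, 1], [-2, 5], [3, 3]]

Left-multiply by L⁻¹ and right-multiply by N⁻¹: P = L⁻¹TN⁻¹.
L has determinant -2; L⁻¹ = [[3/2, -9/2, 4], [0, -1, 1], [-2, 5, -4]].
N has determinant 5; N⁻¹ = [[-2/5, -1/5], [1/5, -2/5]].
L⁻¹T = [[-5, 0], [-1, -12], [-9, -3]].
P = (L⁻¹T)N⁻¹ = [[2, 1], [-2, 5], [3, 3]].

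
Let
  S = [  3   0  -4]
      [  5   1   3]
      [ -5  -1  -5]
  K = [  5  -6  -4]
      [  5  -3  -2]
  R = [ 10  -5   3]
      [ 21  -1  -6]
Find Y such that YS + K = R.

Y = [[0, -1, -2], [2, 3, 1]]

YS = R − K = [[5, 1, 7], [16, 2, -4]].
Since S sits to the right of Y, Y = (R − K)S⁻¹.
S has determinant -6; S⁻¹ = [[1/3, -2/3, -2/3], [-5/3, 35/6, 29/6], [0, -1/2, -1/2]].
Y = (R − K)S⁻¹ = [[0, -1, -2], [2, 3, 1]].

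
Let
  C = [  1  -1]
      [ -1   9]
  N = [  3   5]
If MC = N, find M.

C is on the right of M, so right-multiply by C⁻¹: M = NC⁻¹.
det C = 8, so C⁻¹ = [[9/8, 1/8], [1/8, 1/8]].
M = NC⁻¹ = [[3, 5]] · [[9/8, 1/8], [1/8, 1/8]] = [[4, 1]].

M = [[4, 1]]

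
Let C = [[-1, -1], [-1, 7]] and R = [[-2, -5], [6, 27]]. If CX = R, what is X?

Left-multiplying both sides by C⁻¹ gives X = C⁻¹R.
det C = -8, so C⁻¹ = [[-7/8, -1/8], [-1/8, 1/8]].
X = C⁻¹R = [[-7/8, -1/8], [-1/8, 1/8]] · [[-2, -5], [6, 27]] = [[1, 1], [1, 4]].

X = [[1, 1], [1, 4]]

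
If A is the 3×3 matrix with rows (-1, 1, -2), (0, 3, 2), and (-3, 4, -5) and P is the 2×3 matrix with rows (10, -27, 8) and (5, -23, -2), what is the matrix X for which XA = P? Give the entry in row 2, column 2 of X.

Since A sits to the right of X, X = PA⁻¹.
det A = -1, so A⁻¹ = [[23, 3, -8], [6, 1, -2], [-9, -1, 3]].
X = PA⁻¹ = [[10, -27, 8], [5, -23, -2]] · [[23, 3, -8], [6, 1, -2], [-9, -1, 3]] = [[-4, -5, -2], [-5, -6, 0]].

-6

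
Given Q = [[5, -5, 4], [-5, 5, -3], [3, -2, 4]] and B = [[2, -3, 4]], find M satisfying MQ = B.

M = [[5, 4, -1]]

Q is on the right of M, so right-multiply by Q⁻¹: M = BQ⁻¹.
Q has determinant -5; Q⁻¹ = [[-14/5, -12/5, 1], [-11/5, -8/5, 1], [1, 1, 0]].
M = BQ⁻¹ = [[2, -3, 4]] · [[-14/5, -12/5, 1], [-11/5, -8/5, 1], [1, 1, 0]] = [[5, 4, -1]].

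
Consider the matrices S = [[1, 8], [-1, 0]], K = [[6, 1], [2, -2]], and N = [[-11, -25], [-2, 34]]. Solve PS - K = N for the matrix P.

P = [[-3, 2], [4, 4]]

PS = N + K = [[-5, -24], [0, 32]].
S is on the right of P, so right-multiply by S⁻¹: P = (N + K)S⁻¹.
det S = 8, so S⁻¹ = [[0, -1], [1/8, 1/8]].
P = (N + K)S⁻¹ = [[-3, 2], [4, 4]].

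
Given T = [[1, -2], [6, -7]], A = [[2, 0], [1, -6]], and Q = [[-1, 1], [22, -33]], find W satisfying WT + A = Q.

WT = Q − A = [[-3, 1], [21, -27]].
Right-multiplying both sides by T⁻¹ gives W = (Q − A)T⁻¹.
det T = 5; the adjugate gives T⁻¹ = [[-7/5, 2/5], [-6/5, 1/5]].
W = (Q − A)T⁻¹ = [[3, -1], [3, 3]].

W = [[3, -1], [3, 3]]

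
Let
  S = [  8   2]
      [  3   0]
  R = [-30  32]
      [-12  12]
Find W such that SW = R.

W = [[-4, 4], [1, 0]]

S is on the left of W, so left-multiply by S⁻¹: W = S⁻¹R.
S has determinant -6; S⁻¹ = [[0, 1/3], [1/2, -4/3]].
W = S⁻¹R = [[0, 1/3], [1/2, -4/3]] · [[-30, 32], [-12, 12]] = [[-4, 4], [1, 0]].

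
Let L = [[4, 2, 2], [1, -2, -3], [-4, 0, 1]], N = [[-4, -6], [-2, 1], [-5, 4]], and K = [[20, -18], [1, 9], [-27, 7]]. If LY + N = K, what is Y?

LY = K − N = [[24, -12], [3, 8], [-22, 3]].
L is on the left of Y, so left-multiply by L⁻¹: Y = L⁻¹(K − N).
det L = -2, so L⁻¹ = [[1, 1, 1], [-11/2, -6, -7], [4, 4, 5]].
Y = L⁻¹(K − N) = [[5, -1], [4, -3], [-2, -1]].

Y = [[5, -1], [4, -3], [-2, -1]]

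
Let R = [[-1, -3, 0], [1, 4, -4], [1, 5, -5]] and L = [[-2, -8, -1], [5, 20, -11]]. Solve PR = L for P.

R is on the right of P, so right-multiply by R⁻¹: P = LR⁻¹.
det R = -3; the adjugate gives R⁻¹ = [[0, 5, -4], [-1/3, -5/3, 4/3], [-1/3, -2/3, 1/3]].
P = LR⁻¹ = [[-2, -8, -1], [5, 20, -11]] · [[0, 5, -4], [-1/3, -5/3, 4/3], [-1/3, -2/3, 1/3]] = [[3, 4, -3], [-3, -1, 3]].

P = [[3, 4, -3], [-3, -1, 3]]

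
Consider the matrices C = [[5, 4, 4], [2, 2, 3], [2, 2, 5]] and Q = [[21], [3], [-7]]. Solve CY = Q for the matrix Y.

Left-multiplying both sides by C⁻¹ gives Y = C⁻¹Q.
det C = 4; the adjugate gives C⁻¹ = [[1, -3, 1], [-1, 17/4, -7/4], [0, -1/2, 1/2]].
Y = C⁻¹Q = [[1, -3, 1], [-1, 17/4, -7/4], [0, -1/2, 1/2]] · [[21], [3], [-7]] = [[5], [4], [-5]].

Y = [[5], [4], [-5]]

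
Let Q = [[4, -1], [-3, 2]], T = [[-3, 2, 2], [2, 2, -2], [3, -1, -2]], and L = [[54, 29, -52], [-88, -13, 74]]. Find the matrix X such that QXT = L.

X = [[-3, 5, -5], [5, -4, -5]]

Isolating X: multiply by Q⁻¹ from the left and T⁻¹ from the right, so X = Q⁻¹LT⁻¹.
Q has determinant 5; Q⁻¹ = [[2/5, 1/5], [3/5, 4/5]].
T has determinant -2; T⁻¹ = [[3, -1, 4], [1, 0, 1], [4, -3/2, 5]].
Q⁻¹L = [[4, 9, -6], [-38, 7, 28]].
X = (Q⁻¹L)T⁻¹ = [[-3, 5, -5], [5, -4, -5]].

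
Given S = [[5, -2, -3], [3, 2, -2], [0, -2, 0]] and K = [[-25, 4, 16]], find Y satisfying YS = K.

Y = [[-2, -5, -5]]

S is on the right of Y, so right-multiply by S⁻¹: Y = KS⁻¹.
S has determinant -2; S⁻¹ = [[2, -3, -5], [0, 0, -1/2], [3, -5, -8]].
Y = KS⁻¹ = [[-25, 4, 16]] · [[2, -3, -5], [0, 0, -1/2], [3, -5, -8]] = [[-2, -5, -5]].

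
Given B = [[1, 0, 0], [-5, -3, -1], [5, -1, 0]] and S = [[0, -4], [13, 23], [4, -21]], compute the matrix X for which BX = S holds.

Since B multiplies X on the left, X = B⁻¹S.
B has determinant -1; B⁻¹ = [[1, 0, 0], [5, 0, -1], [-20, -1, 3]].
X = B⁻¹S = [[1, 0, 0], [5, 0, -1], [-20, -1, 3]] · [[0, -4], [13, 23], [4, -21]] = [[0, -4], [-4, 1], [-1, -6]].

X = [[0, -4], [-4, 1], [-1, -6]]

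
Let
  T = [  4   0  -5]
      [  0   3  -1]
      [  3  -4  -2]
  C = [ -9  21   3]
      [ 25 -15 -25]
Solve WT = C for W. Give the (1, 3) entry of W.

-3

T is on the right of W, so right-multiply by T⁻¹: W = CT⁻¹.
T has determinant 5; T⁻¹ = [[-2, 4, 3], [-3/5, 7/5, 4/5], [-9/5, 16/5, 12/5]].
W = CT⁻¹ = [[-9, 21, 3], [25, -15, -25]] · [[-2, 4, 3], [-3/5, 7/5, 4/5], [-9/5, 16/5, 12/5]] = [[0, 3, -3], [4, -1, 3]].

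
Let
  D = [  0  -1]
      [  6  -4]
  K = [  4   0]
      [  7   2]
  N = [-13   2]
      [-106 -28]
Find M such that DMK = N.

M = [[3, -3], [5, -1]]

Left-multiply by D⁻¹ and right-multiply by K⁻¹: M = D⁻¹NK⁻¹.
det D = 6; the adjugate gives D⁻¹ = [[-2/3, 1/6], [-1, 0]].
det K = 8; the adjugate gives K⁻¹ = [[1/4, 0], [-7/8, 1/2]].
D⁻¹N = [[-9, -6], [13, -2]].
M = (D⁻¹N)K⁻¹ = [[3, -3], [5, -1]].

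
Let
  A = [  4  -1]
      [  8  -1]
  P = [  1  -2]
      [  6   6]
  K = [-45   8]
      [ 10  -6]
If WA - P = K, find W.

W = [[-1, -5], [-4, 4]]

WA = K + P = [[-44, 6], [16, 0]].
Since A sits to the right of W, W = (K + P)A⁻¹.
det A = 4, so A⁻¹ = [[-1/4, 1/4], [-2, 1]].
W = (K + P)A⁻¹ = [[-1, -5], [-4, 4]].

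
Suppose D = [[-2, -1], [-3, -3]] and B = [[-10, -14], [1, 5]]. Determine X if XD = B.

X = [[-4, 6], [4, -3]]

Since D sits to the right of X, X = BD⁻¹.
det D = 3; the adjugate gives D⁻¹ = [[-1, 1/3], [1, -2/3]].
X = BD⁻¹ = [[-10, -14], [1, 5]] · [[-1, 1/3], [1, -2/3]] = [[-4, 6], [4, -3]].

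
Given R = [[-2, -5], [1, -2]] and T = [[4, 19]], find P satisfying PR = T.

P = [[-3, -2]]

Since R sits to the right of P, P = TR⁻¹.
det R = 9, so R⁻¹ = [[-2/9, 5/9], [-1/9, -2/9]].
P = TR⁻¹ = [[4, 19]] · [[-2/9, 5/9], [-1/9, -2/9]] = [[-3, -2]].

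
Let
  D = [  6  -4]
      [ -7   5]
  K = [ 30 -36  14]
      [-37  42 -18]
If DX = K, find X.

X = [[1, -6, -1], [-6, 0, -5]]

D is on the left of X, so left-multiply by D⁻¹: X = D⁻¹K.
D has determinant 2; D⁻¹ = [[5/2, 2], [7/2, 3]].
X = D⁻¹K = [[5/2, 2], [7/2, 3]] · [[30, -36, 14], [-37, 42, -18]] = [[1, -6, -1], [-6, 0, -5]].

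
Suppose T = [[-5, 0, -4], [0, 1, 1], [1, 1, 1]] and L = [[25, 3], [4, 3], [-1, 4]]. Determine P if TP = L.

T is on the left of P, so left-multiply by T⁻¹: P = T⁻¹L.
det T = 4, so T⁻¹ = [[0, -1, 1], [1/4, -1/4, 5/4], [-1/4, 5/4, -5/4]].
P = T⁻¹L = [[0, -1, 1], [1/4, -1/4, 5/4], [-1/4, 5/4, -5/4]] · [[25, 3], [4, 3], [-1, 4]] = [[-5, 1], [4, 5], [0, -2]].

P = [[-5, 1], [4, 5], [0, -2]]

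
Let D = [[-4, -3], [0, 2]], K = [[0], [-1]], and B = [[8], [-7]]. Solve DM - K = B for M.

DM = B + K = [[8], [-8]].
Since D multiplies M on the left, M = D⁻¹(B + K).
D has determinant -8; D⁻¹ = [[-1/4, -3/8], [0, 1/2]].
M = D⁻¹(B + K) = [[1], [-4]].

M = [[1], [-4]]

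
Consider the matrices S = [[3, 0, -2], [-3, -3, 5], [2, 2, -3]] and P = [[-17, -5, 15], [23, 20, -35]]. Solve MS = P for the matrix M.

Since S sits to the right of M, M = PS⁻¹.
S has determinant -3; S⁻¹ = [[1/3, 4/3, 2], [-1/3, 5/3, 3], [0, 2, 3]].
M = PS⁻¹ = [[-17, -5, 15], [23, 20, -35]] · [[1/3, 4/3, 2], [-1/3, 5/3, 3], [0, 2, 3]] = [[-4, -1, -4], [1, -6, 1]].

M = [[-4, -1, -4], [1, -6, 1]]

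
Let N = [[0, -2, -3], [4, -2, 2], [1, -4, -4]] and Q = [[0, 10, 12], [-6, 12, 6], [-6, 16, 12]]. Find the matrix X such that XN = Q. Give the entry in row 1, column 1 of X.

2

Since N sits to the right of X, X = QN⁻¹.
det N = 6; the adjugate gives N⁻¹ = [[8/3, 2/3, -5/3], [3, 1/2, -2], [-7/3, -1/3, 4/3]].
X = QN⁻¹ = [[0, 10, 12], [-6, 12, 6], [-6, 16, 12]] · [[8/3, 2/3, -5/3], [3, 1/2, -2], [-7/3, -1/3, 4/3]] = [[2, 1, -4], [6, 0, -6], [4, 0, -6]].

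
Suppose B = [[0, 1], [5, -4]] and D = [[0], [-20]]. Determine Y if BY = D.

Y = [[-4], [0]]

Since B multiplies Y on the left, Y = B⁻¹D.
det B = -5; the adjugate gives B⁻¹ = [[4/5, 1/5], [1, 0]].
Y = B⁻¹D = [[4/5, 1/5], [1, 0]] · [[0], [-20]] = [[-4], [0]].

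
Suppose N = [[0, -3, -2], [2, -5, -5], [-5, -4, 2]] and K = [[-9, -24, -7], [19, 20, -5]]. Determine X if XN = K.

X = [[-1, 3, 3], [5, -3, -5]]

N is on the right of X, so right-multiply by N⁻¹: X = KN⁻¹.
det N = 3, so N⁻¹ = [[-10, 14/3, 5/3], [7, -10/3, -4/3], [-11, 5, 2]].
X = KN⁻¹ = [[-9, -24, -7], [19, 20, -5]] · [[-10, 14/3, 5/3], [7, -10/3, -4/3], [-11, 5, 2]] = [[-1, 3, 3], [5, -3, -5]].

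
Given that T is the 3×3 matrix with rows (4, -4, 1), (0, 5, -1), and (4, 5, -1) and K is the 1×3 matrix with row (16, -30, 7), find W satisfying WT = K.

Since T sits to the right of W, W = KT⁻¹.
det T = -4; the adjugate gives T⁻¹ = [[0, -1/4, 1/4], [1, 2, -1], [5, 9, -5]].
W = KT⁻¹ = [[16, -30, 7]] · [[0, -1/4, 1/4], [1, 2, -1], [5, 9, -5]] = [[5, -1, -1]].

W = [[5, -1, -1]]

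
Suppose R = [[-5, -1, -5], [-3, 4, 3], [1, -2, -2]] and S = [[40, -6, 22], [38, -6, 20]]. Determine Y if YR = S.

R is on the right of Y, so right-multiply by R⁻¹: Y = SR⁻¹.
det R = 3, so R⁻¹ = [[-2/3, 8/3, 17/3], [-1, 5, 10], [2/3, -11/3, -23/3]].
Y = SR⁻¹ = [[40, -6, 22], [38, -6, 20]] · [[-2/3, 8/3, 17/3], [-1, 5, 10], [2/3, -11/3, -23/3]] = [[-6, -4, -2], [-6, -2, 2]].

Y = [[-6, -4, -2], [-6, -2, 2]]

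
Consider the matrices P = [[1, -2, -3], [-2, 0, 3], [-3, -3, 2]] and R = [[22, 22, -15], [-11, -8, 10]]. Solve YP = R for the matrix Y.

Y = [[-2, -3, -6], [1, 3, 2]]

P is on the right of Y, so right-multiply by P⁻¹: Y = RP⁻¹.
det P = 1; the adjugate gives P⁻¹ = [[9, 13, -6], [-5, -7, 3], [6, 9, -4]].
Y = RP⁻¹ = [[22, 22, -15], [-11, -8, 10]] · [[9, 13, -6], [-5, -7, 3], [6, 9, -4]] = [[-2, -3, -6], [1, 3, 2]].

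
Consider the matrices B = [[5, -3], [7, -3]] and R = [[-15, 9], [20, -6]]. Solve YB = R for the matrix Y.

Since B sits to the right of Y, Y = RB⁻¹.
det B = 6; the adjugate gives B⁻¹ = [[-1/2, 1/2], [-7/6, 5/6]].
Y = RB⁻¹ = [[-15, 9], [20, -6]] · [[-1/2, 1/2], [-7/6, 5/6]] = [[-3, 0], [-3, 5]].

Y = [[-3, 0], [-3, 5]]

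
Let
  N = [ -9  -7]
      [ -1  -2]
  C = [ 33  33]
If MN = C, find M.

N is on the right of M, so right-multiply by N⁻¹: M = CN⁻¹.
det N = 11; the adjugate gives N⁻¹ = [[-2/11, 7/11], [1/11, -9/11]].
M = CN⁻¹ = [[33, 33]] · [[-2/11, 7/11], [1/11, -9/11]] = [[-3, -6]].

M = [[-3, -6]]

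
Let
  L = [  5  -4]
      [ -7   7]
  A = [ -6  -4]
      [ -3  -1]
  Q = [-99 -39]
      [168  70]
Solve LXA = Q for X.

X = [[-1, 3], [-2, -3]]

X = L⁻¹QA⁻¹ (apply L⁻¹ on the left and A⁻¹ on the right).
det L = 7; the adjugate gives L⁻¹ = [[1, 4/7], [1, 5/7]].
det A = -6, so A⁻¹ = [[1/6, -2/3], [-1/2, 1]].
L⁻¹Q = [[-3, 1], [21, 11]].
X = (L⁻¹Q)A⁻¹ = [[-1, 3], [-2, -3]].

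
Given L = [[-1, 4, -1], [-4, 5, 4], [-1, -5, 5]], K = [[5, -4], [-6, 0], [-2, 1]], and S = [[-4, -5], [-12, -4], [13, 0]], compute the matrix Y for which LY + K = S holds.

LY = S − K = [[-9, -1], [-6, -4], [15, -1]].
L is on the left of Y, so left-multiply by L⁻¹: Y = L⁻¹(S − K).
L has determinant -6; L⁻¹ = [[-15/2, 5/2, -7/2], [-8/3, 1, -4/3], [-25/6, 3/2, -11/6]].
Y = L⁻¹(S − K) = [[0, 1], [-2, 0], [1, 0]].

Y = [[0, 1], [-2, 0], [1, 0]]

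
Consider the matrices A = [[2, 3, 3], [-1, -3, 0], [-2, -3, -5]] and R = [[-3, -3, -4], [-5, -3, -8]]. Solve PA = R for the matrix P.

P = [[-3, -1, -1], [-6, -3, -2]]

A is on the right of P, so right-multiply by A⁻¹: P = RA⁻¹.
det A = 6, so A⁻¹ = [[5/2, 1, 3/2], [-5/6, -2/3, -1/2], [-1/2, 0, -1/2]].
P = RA⁻¹ = [[-3, -3, -4], [-5, -3, -8]] · [[5/2, 1, 3/2], [-5/6, -2/3, -1/2], [-1/2, 0, -1/2]] = [[-3, -1, -1], [-6, -3, -2]].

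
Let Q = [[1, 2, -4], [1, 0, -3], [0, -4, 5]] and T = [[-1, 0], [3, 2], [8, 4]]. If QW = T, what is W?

Left-multiplying both sides by Q⁻¹ gives W = Q⁻¹T.
Q has determinant -6; Q⁻¹ = [[2, -1, 1], [5/6, -5/6, 1/6], [2/3, -2/3, 1/3]].
W = Q⁻¹T = [[2, -1, 1], [5/6, -5/6, 1/6], [2/3, -2/3, 1/3]] · [[-1, 0], [3, 2], [8, 4]] = [[3, 2], [-2, -1], [0, 0]].

W = [[3, 2], [-2, -1], [0, 0]]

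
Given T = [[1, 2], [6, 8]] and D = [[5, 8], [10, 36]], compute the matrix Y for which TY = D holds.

Y = [[-5, 2], [5, 3]]

Since T multiplies Y on the left, Y = T⁻¹D.
det T = -4; the adjugate gives T⁻¹ = [[-2, 1/2], [3/2, -1/4]].
Y = T⁻¹D = [[-2, 1/2], [3/2, -1/4]] · [[5, 8], [10, 36]] = [[-5, 2], [5, 3]].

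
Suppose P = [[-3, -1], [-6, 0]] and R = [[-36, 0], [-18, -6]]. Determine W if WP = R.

W = [[0, 6], [6, 0]]

Since P sits to the right of W, W = RP⁻¹.
P has determinant -6; P⁻¹ = [[0, -1/6], [-1, 1/2]].
W = RP⁻¹ = [[-36, 0], [-18, -6]] · [[0, -1/6], [-1, 1/2]] = [[0, 6], [6, 0]].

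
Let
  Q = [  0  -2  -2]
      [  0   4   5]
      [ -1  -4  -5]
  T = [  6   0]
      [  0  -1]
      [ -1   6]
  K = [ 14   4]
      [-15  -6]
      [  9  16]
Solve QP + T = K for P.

P = [[5, -5], [-5, -5], [1, 3]]

QP = K − T = [[8, 4], [-15, -5], [10, 10]].
Left-multiplying both sides by Q⁻¹ gives P = Q⁻¹(K − T).
det Q = 2; the adjugate gives Q⁻¹ = [[0, -1, -1], [-5/2, -1, 0], [2, 1, 0]].
P = Q⁻¹(K − T) = [[5, -5], [-5, -5], [1, 3]].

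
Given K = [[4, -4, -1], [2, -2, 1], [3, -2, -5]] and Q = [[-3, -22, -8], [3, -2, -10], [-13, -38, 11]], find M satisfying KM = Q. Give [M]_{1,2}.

Left-multiplying both sides by K⁻¹ gives M = K⁻¹Q.
K has determinant -6; K⁻¹ = [[-2, 3, 1], [-13/6, 17/6, 1], [-1/3, 2/3, 0]].
M = K⁻¹Q = [[-2, 3, 1], [-13/6, 17/6, 1], [-1/3, 2/3, 0]] · [[-3, -22, -8], [3, -2, -10], [-13, -38, 11]] = [[2, 0, -3], [2, 4, 0], [3, 6, -4]].

0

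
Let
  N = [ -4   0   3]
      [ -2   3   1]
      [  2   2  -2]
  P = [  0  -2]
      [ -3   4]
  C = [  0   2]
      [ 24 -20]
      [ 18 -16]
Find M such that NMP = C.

M = [[4, 3], [-1, -2], [5, 4]]

Isolating M: multiply by N⁻¹ from the left and P⁻¹ from the right, so M = N⁻¹CP⁻¹.
N has determinant 2; N⁻¹ = [[-4, 3, -9/2], [-1, 1, -1], [-5, 4, -6]].
P has determinant -6; P⁻¹ = [[-2/3, -1/3], [-1/2, 0]].
N⁻¹C = [[-9, 4], [6, -6], [-12, 6]].
M = (N⁻¹C)P⁻¹ = [[4, 3], [-1, -2], [5, 4]].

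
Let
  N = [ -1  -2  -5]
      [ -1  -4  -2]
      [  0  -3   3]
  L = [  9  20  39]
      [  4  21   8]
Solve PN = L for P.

Since N sits to the right of P, P = LN⁻¹.
det N = -3, so N⁻¹ = [[6, -7, 16/3], [-1, 1, -1], [-1, 1, -2/3]].
P = LN⁻¹ = [[9, 20, 39], [4, 21, 8]] · [[6, -7, 16/3], [-1, 1, -1], [-1, 1, -2/3]] = [[-5, -4, 2], [-5, 1, -5]].

P = [[-5, -4, 2], [-5, 1, -5]]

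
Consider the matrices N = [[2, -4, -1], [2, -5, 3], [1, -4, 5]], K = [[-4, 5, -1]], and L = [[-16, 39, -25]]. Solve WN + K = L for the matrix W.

WN = L − K = [[-12, 34, -24]].
N is on the right of W, so right-multiply by N⁻¹: W = (L − K)N⁻¹.
det N = 5, so N⁻¹ = [[-13/5, 24/5, -17/5], [-7/5, 11/5, -8/5], [-3/5, 4/5, -2/5]].
W = (L − K)N⁻¹ = [[-2, -2, -4]].

W = [[-2, -2, -4]]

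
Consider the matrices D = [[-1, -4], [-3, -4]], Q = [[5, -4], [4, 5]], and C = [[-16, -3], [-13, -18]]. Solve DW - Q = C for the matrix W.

DW = C + Q = [[-11, -7], [-9, -13]].
Left-multiplying both sides by D⁻¹ gives W = D⁻¹(C + Q).
D has determinant -8; D⁻¹ = [[1/2, -1/2], [-3/8, 1/8]].
W = D⁻¹(C + Q) = [[-1, 3], [3, 1]].

W = [[-1, 3], [3, 1]]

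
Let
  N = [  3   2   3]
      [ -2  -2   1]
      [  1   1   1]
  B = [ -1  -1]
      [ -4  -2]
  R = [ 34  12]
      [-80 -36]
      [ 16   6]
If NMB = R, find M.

M = N⁻¹RB⁻¹ (apply N⁻¹ on the left and B⁻¹ on the right).
det N = -3; the adjugate gives N⁻¹ = [[1, -1/3, -8/3], [-1, 0, 3], [0, 1/3, 2/3]].
det B = -2; the adjugate gives B⁻¹ = [[1, -1/2], [-2, 1/2]].
N⁻¹R = [[18, 8], [14, 6], [-16, -8]].
M = (N⁻¹R)B⁻¹ = [[2, -5], [2, -4], [0, 4]].

M = [[2, -5], [2, -4], [0, 4]]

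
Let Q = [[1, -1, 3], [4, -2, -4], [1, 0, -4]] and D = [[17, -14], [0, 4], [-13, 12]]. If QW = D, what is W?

Q is on the left of W, so left-multiply by Q⁻¹: W = Q⁻¹D.
Q has determinant 2; Q⁻¹ = [[4, -2, 5], [6, -7/2, 8], [1, -1/2, 1]].
W = Q⁻¹D = [[4, -2, 5], [6, -7/2, 8], [1, -1/2, 1]] · [[17, -14], [0, 4], [-13, 12]] = [[3, -4], [-2, -2], [4, -4]].

W = [[3, -4], [-2, -2], [4, -4]]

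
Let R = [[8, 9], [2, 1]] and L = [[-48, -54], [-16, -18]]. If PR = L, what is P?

P = [[-6, 0], [-2, 0]]

R is on the right of P, so right-multiply by R⁻¹: P = LR⁻¹.
det R = -10; the adjugate gives R⁻¹ = [[-1/10, 9/10], [1/5, -4/5]].
P = LR⁻¹ = [[-48, -54], [-16, -18]] · [[-1/10, 9/10], [1/5, -4/5]] = [[-6, 0], [-2, 0]].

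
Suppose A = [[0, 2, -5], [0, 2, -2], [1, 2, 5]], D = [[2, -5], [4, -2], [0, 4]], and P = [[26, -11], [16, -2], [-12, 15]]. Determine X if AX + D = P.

AX = P − D = [[24, -6], [12, 0], [-12, 11]].
Since A multiplies X on the left, X = A⁻¹(P − D).
det A = 6; the adjugate gives A⁻¹ = [[7/3, -10/3, 1], [-1/3, 5/6, 0], [-1/3, 1/3, 0]].
X = A⁻¹(P − D) = [[4, -3], [2, 2], [-4, 2]].

X = [[4, -3], [2, 2], [-4, 2]]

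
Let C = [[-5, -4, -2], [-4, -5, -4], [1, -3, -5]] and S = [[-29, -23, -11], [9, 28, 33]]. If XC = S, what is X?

Since C sits to the right of X, X = SC⁻¹.
det C = -3, so C⁻¹ = [[-13/3, 14/3, -2], [8, -9, 4], [-17/3, 19/3, -3]].
X = SC⁻¹ = [[-29, -23, -11], [9, 28, 33]] · [[-13/3, 14/3, -2], [8, -9, 4], [-17/3, 19/3, -3]] = [[4, 2, -1], [-2, -1, -5]].

X = [[4, 2, -1], [-2, -1, -5]]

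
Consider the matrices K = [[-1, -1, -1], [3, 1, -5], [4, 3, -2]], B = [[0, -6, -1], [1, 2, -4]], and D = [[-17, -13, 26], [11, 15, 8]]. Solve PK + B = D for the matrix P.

P = [[-3, -4, -2], [-2, -4, 5]]

PK = D − B = [[-17, -7, 27], [10, 13, 12]].
Right-multiplying both sides by K⁻¹ gives P = (D − B)K⁻¹.
det K = -4, so K⁻¹ = [[-13/4, 5/4, -3/2], [7/2, -3/2, 2], [-5/4, 1/4, -1/2]].
P = (D − B)K⁻¹ = [[-3, -4, -2], [-2, -4, 5]].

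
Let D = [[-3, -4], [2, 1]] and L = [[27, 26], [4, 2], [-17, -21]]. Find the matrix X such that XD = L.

X = [[-5, 6], [0, 2], [5, -1]]

Since D sits to the right of X, X = LD⁻¹.
det D = 5; the adjugate gives D⁻¹ = [[1/5, 4/5], [-2/5, -3/5]].
X = LD⁻¹ = [[27, 26], [4, 2], [-17, -21]] · [[1/5, 4/5], [-2/5, -3/5]] = [[-5, 6], [0, 2], [5, -1]].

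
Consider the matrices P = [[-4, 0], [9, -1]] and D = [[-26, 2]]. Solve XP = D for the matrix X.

Right-multiplying both sides by P⁻¹ gives X = DP⁻¹.
det P = 4, so P⁻¹ = [[-1/4, 0], [-9/4, -1]].
X = DP⁻¹ = [[-26, 2]] · [[-1/4, 0], [-9/4, -1]] = [[2, -2]].

X = [[2, -2]]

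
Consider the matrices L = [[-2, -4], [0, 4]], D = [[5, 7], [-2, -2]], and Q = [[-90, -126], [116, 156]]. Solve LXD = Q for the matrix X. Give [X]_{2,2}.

Left-multiply by L⁻¹ and right-multiply by D⁻¹: X = L⁻¹QD⁻¹.
L has determinant -8; L⁻¹ = [[-1/2, -1/2], [0, 1/4]].
det D = 4, so D⁻¹ = [[-1/2, -7/4], [1/2, 5/4]].
L⁻¹Q = [[-13, -15], [29, 39]].
X = (L⁻¹Q)D⁻¹ = [[-1, 4], [5, -2]].

-2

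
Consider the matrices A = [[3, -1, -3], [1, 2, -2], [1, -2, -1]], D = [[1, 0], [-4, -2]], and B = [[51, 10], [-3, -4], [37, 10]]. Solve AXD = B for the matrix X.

Isolating X: multiply by A⁻¹ from the left and D⁻¹ from the right, so X = A⁻¹BD⁻¹.
A has determinant -5; A⁻¹ = [[6/5, -1, -8/5], [1/5, 0, -3/5], [4/5, -1, -7/5]].
det D = -2, so D⁻¹ = [[1, 0], [-2, -1/2]].
A⁻¹B = [[5, 0], [-12, -4], [-8, -2]].
X = (A⁻¹B)D⁻¹ = [[5, 0], [-4, 2], [-4, 1]].

X = [[5, 0], [-4, 2], [-4, 1]]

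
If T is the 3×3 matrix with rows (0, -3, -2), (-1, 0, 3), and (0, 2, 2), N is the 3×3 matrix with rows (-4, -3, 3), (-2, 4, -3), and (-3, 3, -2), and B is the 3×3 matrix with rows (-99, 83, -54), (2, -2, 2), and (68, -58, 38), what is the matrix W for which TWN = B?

W = T⁻¹BN⁻¹ (apply T⁻¹ on the left and N⁻¹ on the right).
T has determinant -2; T⁻¹ = [[3, -1, 9/2], [-1, 0, -1], [1, 0, 3/2]].
N has determinant -1; N⁻¹ = [[-1, -3, 3], [-5, -17, 18], [-6, -21, 22]].
T⁻¹B = [[7, -10, 7], [31, -25, 16], [3, -4, 3]].
W = (T⁻¹B)N⁻¹ = [[1, 2, -5], [-2, -4, -5], [-1, -4, 3]].

W = [[1, 2, -5], [-2, -4, -5], [-1, -4, 3]]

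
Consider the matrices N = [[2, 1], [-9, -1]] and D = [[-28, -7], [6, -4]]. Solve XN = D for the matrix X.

X = [[-5, 2], [-6, -2]]

N is on the right of X, so right-multiply by N⁻¹: X = DN⁻¹.
N has determinant 7; N⁻¹ = [[-1/7, -1/7], [9/7, 2/7]].
X = DN⁻¹ = [[-28, -7], [6, -4]] · [[-1/7, -1/7], [9/7, 2/7]] = [[-5, 2], [-6, -2]].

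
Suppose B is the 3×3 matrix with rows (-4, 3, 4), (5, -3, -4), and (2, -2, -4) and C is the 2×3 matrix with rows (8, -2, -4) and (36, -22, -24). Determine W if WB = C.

W = [[6, 6, 1], [-6, 4, -4]]

Right-multiplying both sides by B⁻¹ gives W = CB⁻¹.
det B = 4; the adjugate gives B⁻¹ = [[1, 1, 0], [3, 2, 1], [-1, -1/2, -3/4]].
W = CB⁻¹ = [[8, -2, -4], [36, -22, -24]] · [[1, 1, 0], [3, 2, 1], [-1, -1/2, -3/4]] = [[6, 6, 1], [-6, 4, -4]].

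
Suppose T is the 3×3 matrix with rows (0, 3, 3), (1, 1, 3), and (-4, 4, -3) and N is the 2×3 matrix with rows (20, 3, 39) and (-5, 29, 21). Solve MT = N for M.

Since T sits to the right of M, M = NT⁻¹.
det T = -3; the adjugate gives T⁻¹ = [[5, -7, -2], [3, -4, -1], [-8/3, 4, 1]].
M = NT⁻¹ = [[20, 3, 39], [-5, 29, 21]] · [[5, -7, -2], [3, -4, -1], [-8/3, 4, 1]] = [[5, 4, -4], [6, 3, 2]].

M = [[5, 4, -4], [6, 3, 2]]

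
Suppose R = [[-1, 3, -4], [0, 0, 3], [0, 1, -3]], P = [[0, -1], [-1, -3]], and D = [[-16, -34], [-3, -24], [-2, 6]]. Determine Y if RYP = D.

Left-multiply by R⁻¹ and right-multiply by P⁻¹: Y = R⁻¹DP⁻¹.
det R = 3; the adjugate gives R⁻¹ = [[-1, 5/3, 3], [0, 1, 1], [0, 1/3, 0]].
P has determinant -1; P⁻¹ = [[3, -1], [-1, 0]].
R⁻¹D = [[5, 12], [-5, -18], [-1, -8]].
Y = (R⁻¹D)P⁻¹ = [[3, -5], [3, 5], [5, 1]].

Y = [[3, -5], [3, 5], [5, 1]]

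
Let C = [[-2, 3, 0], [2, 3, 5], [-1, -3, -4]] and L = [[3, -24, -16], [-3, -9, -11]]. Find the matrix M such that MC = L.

C is on the right of M, so right-multiply by C⁻¹: M = LC⁻¹.
det C = 3, so C⁻¹ = [[1, 4, 5], [1, 8/3, 10/3], [-1, -3, -4]].
M = LC⁻¹ = [[3, -24, -16], [-3, -9, -11]] · [[1, 4, 5], [1, 8/3, 10/3], [-1, -3, -4]] = [[-5, -4, -1], [-1, -3, -1]].

M = [[-5, -4, -1], [-1, -3, -1]]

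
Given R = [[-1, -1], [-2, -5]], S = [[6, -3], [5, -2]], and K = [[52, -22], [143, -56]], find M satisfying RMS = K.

Left-multiply by R⁻¹ and right-multiply by S⁻¹: M = R⁻¹KS⁻¹.
det R = 3; the adjugate gives R⁻¹ = [[-5/3, 1/3], [2/3, -1/3]].
det S = 3; the adjugate gives S⁻¹ = [[-2/3, 1], [-5/3, 2]].
R⁻¹K = [[-39, 18], [-13, 4]].
M = (R⁻¹K)S⁻¹ = [[-4, -3], [2, -5]].

M = [[-4, -3], [2, -5]]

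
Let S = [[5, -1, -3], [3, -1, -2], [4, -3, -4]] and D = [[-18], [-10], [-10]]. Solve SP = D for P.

P = [[-4], [-2], [0]]

Since S multiplies P on the left, P = S⁻¹D.
det S = 1; the adjugate gives S⁻¹ = [[-2, 5, -1], [4, -8, 1], [-5, 11, -2]].
P = S⁻¹D = [[-2, 5, -1], [4, -8, 1], [-5, 11, -2]] · [[-18], [-10], [-10]] = [[-4], [-2], [0]].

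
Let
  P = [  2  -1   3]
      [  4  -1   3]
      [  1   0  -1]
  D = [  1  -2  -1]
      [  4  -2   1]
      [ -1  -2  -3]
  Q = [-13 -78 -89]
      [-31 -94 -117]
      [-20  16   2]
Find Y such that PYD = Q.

Y = P⁻¹QD⁻¹ (apply P⁻¹ on the left and D⁻¹ on the right).
P has determinant -2; P⁻¹ = [[-1/2, 1/2, 0], [-7/2, 5/2, -3], [-1/2, 1/2, -1]].
det D = -4; the adjugate gives D⁻¹ = [[-2, 1, 1], [-11/4, 1, 5/4], [5/2, -1, -3/2]].
P⁻¹Q = [[-9, -8, -14], [28, -10, 13], [11, -24, -16]].
Y = (P⁻¹Q)D⁻¹ = [[5, -3, 2], [4, 5, -4], [4, 3, 5]].

Y = [[5, -3, 2], [4, 5, -4], [4, 3, 5]]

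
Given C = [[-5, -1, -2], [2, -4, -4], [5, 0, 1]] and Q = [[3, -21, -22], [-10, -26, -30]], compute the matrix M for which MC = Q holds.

M = [[5, 4, 4], [6, 5, 2]]

Since C sits to the right of M, M = QC⁻¹.
det C = 2; the adjugate gives C⁻¹ = [[-2, 1/2, -2], [-11, 5/2, -12], [10, -5/2, 11]].
M = QC⁻¹ = [[3, -21, -22], [-10, -26, -30]] · [[-2, 1/2, -2], [-11, 5/2, -12], [10, -5/2, 11]] = [[5, 4, 4], [6, 5, 2]].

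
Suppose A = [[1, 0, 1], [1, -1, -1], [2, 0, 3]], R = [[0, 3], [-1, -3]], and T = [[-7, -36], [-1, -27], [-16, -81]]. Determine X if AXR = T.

X = [[-4, 5], [5, 2], [-1, 2]]

X = A⁻¹TR⁻¹ (apply A⁻¹ on the left and R⁻¹ on the right).
det A = -1, so A⁻¹ = [[3, 0, -1], [5, -1, -2], [-2, 0, 1]].
det R = 3, so R⁻¹ = [[-1, -1], [1/3, 0]].
A⁻¹T = [[-5, -27], [-2, 9], [-2, -9]].
X = (A⁻¹T)R⁻¹ = [[-4, 5], [5, 2], [-1, 2]].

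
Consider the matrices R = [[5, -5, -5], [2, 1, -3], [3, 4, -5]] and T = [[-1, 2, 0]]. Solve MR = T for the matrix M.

Since R sits to the right of M, M = TR⁻¹.
R has determinant 5; R⁻¹ = [[7/5, -9, 4], [1/5, -2, 1], [1, -7, 3]].
M = TR⁻¹ = [[-1, 2, 0]] · [[7/5, -9, 4], [1/5, -2, 1], [1, -7, 3]] = [[-1, 5, -2]].

M = [[-1, 5, -2]]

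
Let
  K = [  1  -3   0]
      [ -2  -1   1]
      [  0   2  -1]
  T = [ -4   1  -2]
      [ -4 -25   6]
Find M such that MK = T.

K is on the right of M, so right-multiply by K⁻¹: M = TK⁻¹.
K has determinant 5; K⁻¹ = [[-1/5, -3/5, -3/5], [-2/5, -1/5, -1/5], [-4/5, -2/5, -7/5]].
M = TK⁻¹ = [[-4, 1, -2], [-4, -25, 6]] · [[-1/5, -3/5, -3/5], [-2/5, -1/5, -1/5], [-4/5, -2/5, -7/5]] = [[2, 3, 5], [6, 5, -1]].

M = [[2, 3, 5], [6, 5, -1]]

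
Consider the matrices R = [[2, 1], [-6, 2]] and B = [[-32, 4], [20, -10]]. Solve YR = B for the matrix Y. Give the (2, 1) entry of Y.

Right-multiplying both sides by R⁻¹ gives Y = BR⁻¹.
R has determinant 10; R⁻¹ = [[1/5, -1/10], [3/5, 1/5]].
Y = BR⁻¹ = [[-32, 4], [20, -10]] · [[1/5, -1/10], [3/5, 1/5]] = [[-4, 4], [-2, -4]].

-2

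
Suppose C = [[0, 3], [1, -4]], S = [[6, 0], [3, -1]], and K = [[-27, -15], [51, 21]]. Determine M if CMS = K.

M = [[3, -1], [-4, 5]]

M = C⁻¹KS⁻¹ (apply C⁻¹ on the left and S⁻¹ on the right).
det C = -3, so C⁻¹ = [[4/3, 1], [1/3, 0]].
S has determinant -6; S⁻¹ = [[1/6, 0], [1/2, -1]].
C⁻¹K = [[15, 1], [-9, -5]].
M = (C⁻¹K)S⁻¹ = [[3, -1], [-4, 5]].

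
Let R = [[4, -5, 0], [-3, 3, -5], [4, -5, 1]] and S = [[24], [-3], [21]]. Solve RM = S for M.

M = [[6], [0], [-3]]

Since R multiplies M on the left, M = R⁻¹S.
det R = -3; the adjugate gives R⁻¹ = [[22/3, -5/3, -25/3], [17/3, -4/3, -20/3], [-1, 0, 1]].
M = R⁻¹S = [[22/3, -5/3, -25/3], [17/3, -4/3, -20/3], [-1, 0, 1]] · [[24], [-3], [21]] = [[6], [0], [-3]].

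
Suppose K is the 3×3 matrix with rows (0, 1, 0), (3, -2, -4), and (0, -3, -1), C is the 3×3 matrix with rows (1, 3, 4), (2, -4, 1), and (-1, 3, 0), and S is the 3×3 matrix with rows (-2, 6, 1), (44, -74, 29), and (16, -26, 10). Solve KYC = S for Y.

Left-multiply by K⁻¹ and right-multiply by C⁻¹: Y = K⁻¹SC⁻¹.
det K = 3, so K⁻¹ = [[-10/3, 1/3, -4/3], [1, 0, 0], [-3, 0, -1]].
det C = 2, so C⁻¹ = [[-3/2, 6, 19/2], [-1/2, 2, 7/2], [1, -3, -5]].
K⁻¹S = [[0, -10, -7], [-2, 6, 1], [-10, 8, -13]].
Y = (K⁻¹S)C⁻¹ = [[-2, 1, 0], [1, -3, -3], [-2, -5, -2]].

Y = [[-2, 1, 0], [1, -3, -3], [-2, -5, -2]]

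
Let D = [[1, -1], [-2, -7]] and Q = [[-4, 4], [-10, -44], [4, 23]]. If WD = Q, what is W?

D is on the right of W, so right-multiply by D⁻¹: W = QD⁻¹.
det D = -9, so D⁻¹ = [[7/9, -1/9], [-2/9, -1/9]].
W = QD⁻¹ = [[-4, 4], [-10, -44], [4, 23]] · [[7/9, -1/9], [-2/9, -1/9]] = [[-4, 0], [2, 6], [-2, -3]].

W = [[-4, 0], [2, 6], [-2, -3]]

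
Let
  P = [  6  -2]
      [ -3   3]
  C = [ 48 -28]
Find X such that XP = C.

Right-multiplying both sides by P⁻¹ gives X = CP⁻¹.
det P = 12, so P⁻¹ = [[1/4, 1/6], [1/4, 1/2]].
X = CP⁻¹ = [[48, -28]] · [[1/4, 1/6], [1/4, 1/2]] = [[5, -6]].

X = [[5, -6]]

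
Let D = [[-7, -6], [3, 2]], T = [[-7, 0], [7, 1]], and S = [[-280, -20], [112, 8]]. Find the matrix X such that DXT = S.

Left-multiply by D⁻¹ and right-multiply by T⁻¹: X = D⁻¹ST⁻¹.
D has determinant 4; D⁻¹ = [[1/2, 3/2], [-3/4, -7/4]].
T has determinant -7; T⁻¹ = [[-1/7, 0], [1, 1]].
D⁻¹S = [[28, 2], [14, 1]].
X = (D⁻¹S)T⁻¹ = [[-2, 2], [-1, 1]].

X = [[-2, 2], [-1, 1]]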